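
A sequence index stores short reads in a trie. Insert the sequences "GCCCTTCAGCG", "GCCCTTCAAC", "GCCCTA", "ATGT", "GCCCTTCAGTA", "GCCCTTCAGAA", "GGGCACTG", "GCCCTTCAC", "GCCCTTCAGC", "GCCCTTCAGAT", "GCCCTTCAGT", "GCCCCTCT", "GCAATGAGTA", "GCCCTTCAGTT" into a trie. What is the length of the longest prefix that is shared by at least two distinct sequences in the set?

10

The deepest shared node is where two words last agree before diverging.
e.g. "GCCCTTCAGAA" and "GCCCTTCAGAT" share the prefix "GCCCTTCAGA" of length 10; no pair shares a longer one.
Longest shared-prefix length: 10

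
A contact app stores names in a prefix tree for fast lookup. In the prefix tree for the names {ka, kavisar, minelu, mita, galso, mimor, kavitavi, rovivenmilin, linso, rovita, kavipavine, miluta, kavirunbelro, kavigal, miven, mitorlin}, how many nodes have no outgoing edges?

A leaf is a node with no children — equivalently, the end of a word that is not a proper prefix of any other stored word.
Those words: "galso", "kavigal", "kavipavine", "kavirunbelro", "kavisar", "kavitavi", "linso", "miluta", "mimor", "minelu", "mita", "mitorlin", "miven", "rovita", "rovivenmilin"
Leaf count: 15

15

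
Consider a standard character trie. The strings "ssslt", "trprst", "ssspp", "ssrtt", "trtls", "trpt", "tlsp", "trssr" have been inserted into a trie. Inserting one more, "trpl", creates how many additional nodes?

1

Walking "trpl" from the root, the first 3 characters ("trp") follow existing edges; "l" is the first miss.
Each of the 1 remaining characters creates one node.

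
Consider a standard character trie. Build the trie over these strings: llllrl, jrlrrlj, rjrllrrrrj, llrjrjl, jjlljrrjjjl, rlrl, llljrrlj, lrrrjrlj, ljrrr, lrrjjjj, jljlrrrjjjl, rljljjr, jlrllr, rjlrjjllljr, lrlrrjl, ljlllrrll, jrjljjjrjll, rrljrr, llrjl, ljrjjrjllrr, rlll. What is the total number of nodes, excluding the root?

126

Trace insertions, counting only characters that open a new branch:
  "llllrl" → 6 new (l, l, l, l, r, l)
  "jrlrrlj" → 7 new (j, r, l, r, r, l, j)
  "rjrllrrrrj" → 10 new (r, j, r, l, l, r, r, r, r, j)
  "llrjrjl" → prefix "ll" already present; 5 new (r, j, r, j, l)
  "jjlljrrjjjl" → prefix "j" already present; 10 new (j, l, l, j, r, r, j, j, j, l)
  "rlrl" → prefix "r" already present; 3 new (l, r, l)
  "llljrrlj" → prefix "lll" already present; 5 new (j, r, r, l, j)
  "lrrrjrlj" → prefix "l" already present; 7 new (r, r, r, j, r, l, j)
  "ljrrr" → prefix "l" already present; 4 new (j, r, r, r)
  "lrrjjjj" → prefix "lrr" already present; 4 new (j, j, j, j)
  "jljlrrrjjjl" → prefix "j" already present; 10 new (l, j, l, r, r, r, j, j, j, l)
  "rljljjr" → prefix "rl" already present; 5 new (j, l, j, j, r)
  "jlrllr" → prefix "jl" already present; 4 new (r, l, l, r)
  "rjlrjjllljr" → prefix "rj" already present; 9 new (l, r, j, j, l, l, l, j, r)
  "lrlrrjl" → prefix "lr" already present; 5 new (l, r, r, j, l)
  "ljlllrrll" → prefix "lj" already present; 7 new (l, l, l, r, r, l, l)
  "jrjljjjrjll" → prefix "jr" already present; 9 new (j, l, j, j, j, r, j, l, l)
  "rrljrr" → prefix "r" already present; 5 new (r, l, j, r, r)
  "llrjl" → prefix "llrj" already present; 1 new (l)
  "ljrjjrjllrr" → prefix "ljr" already present; 8 new (j, j, r, j, l, l, r, r)
  "rlll" → prefix "rl" already present; 2 new (l, l)
Total nodes = 6 + 7 + 10 + 5 + 10 + 3 + 5 + 7 + 4 + 4 + 10 + 5 + 4 + 9 + 5 + 7 + 9 + 5 + 1 + 8 + 2 = 126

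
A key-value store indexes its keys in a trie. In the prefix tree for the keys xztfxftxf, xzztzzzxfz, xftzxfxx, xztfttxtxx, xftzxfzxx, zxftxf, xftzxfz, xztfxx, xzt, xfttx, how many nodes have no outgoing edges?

8

Leaves are exactly the stored words that no other stored word extends.
Those words: "xfttx", "xftzxfxx", "xftzxfzxx", "xztfttxtxx", "xztfxftxf", "xztfxx", "xzztzzzxfz", "zxftxf"
Leaf count: 8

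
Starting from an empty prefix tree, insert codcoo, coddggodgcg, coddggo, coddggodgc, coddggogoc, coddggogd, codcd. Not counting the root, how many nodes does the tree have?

19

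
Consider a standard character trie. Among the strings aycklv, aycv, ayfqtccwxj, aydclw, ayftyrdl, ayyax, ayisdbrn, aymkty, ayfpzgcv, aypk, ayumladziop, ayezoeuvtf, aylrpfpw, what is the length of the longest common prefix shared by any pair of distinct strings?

Look for the deepest trie node that still has at least two words in its subtree.
e.g. "aycklv" and "aycv" share the prefix "ayc" of length 3; no pair shares a longer one.
Longest shared-prefix length: 3

3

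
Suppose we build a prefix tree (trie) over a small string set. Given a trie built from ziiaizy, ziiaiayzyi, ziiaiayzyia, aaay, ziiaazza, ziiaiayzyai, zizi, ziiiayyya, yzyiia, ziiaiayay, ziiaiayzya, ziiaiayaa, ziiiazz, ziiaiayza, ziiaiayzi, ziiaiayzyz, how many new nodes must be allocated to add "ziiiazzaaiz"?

"ziiiazz" is already a path in the trie; the remaining "aaiz" must be added.
Each of the 4 remaining characters creates one node.

4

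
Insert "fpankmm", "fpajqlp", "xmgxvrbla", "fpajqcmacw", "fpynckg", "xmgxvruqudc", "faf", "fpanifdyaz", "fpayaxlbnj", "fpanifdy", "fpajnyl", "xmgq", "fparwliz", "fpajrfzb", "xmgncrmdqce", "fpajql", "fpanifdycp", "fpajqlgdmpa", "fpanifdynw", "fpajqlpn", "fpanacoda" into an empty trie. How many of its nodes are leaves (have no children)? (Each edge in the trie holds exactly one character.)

18

A leaf is a node with no children — equivalently, the end of a word that is not a proper prefix of any other stored word.
Those words: "faf", "fpajnyl", "fpajqcmacw", "fpajqlgdmpa", "fpajqlpn", "fpajrfzb", "fpanacoda", "fpanifdyaz", "fpanifdycp", "fpanifdynw", "fpankmm", "fparwliz", "fpayaxlbnj", "fpynckg", "xmgncrmdqce", "xmgq", "xmgxvrbla", "xmgxvruqudc"
Leaf count: 18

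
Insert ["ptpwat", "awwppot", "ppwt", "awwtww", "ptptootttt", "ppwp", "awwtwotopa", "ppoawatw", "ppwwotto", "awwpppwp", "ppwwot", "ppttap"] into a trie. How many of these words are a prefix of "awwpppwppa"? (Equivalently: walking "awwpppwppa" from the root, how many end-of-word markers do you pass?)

Walk "awwpppwppa" from the root; an end-of-word marker is hit whenever a stored word is a prefix of "awwpppwppa".
Prefixes of the query that are stored words: "awwpppwp"
Count: 1

1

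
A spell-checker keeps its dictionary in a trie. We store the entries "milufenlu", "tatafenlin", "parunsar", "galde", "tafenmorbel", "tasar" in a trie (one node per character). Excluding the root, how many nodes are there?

44

Insert word by word; a character creates a node only if that edge doesn't already exist:
  "milufenlu" → 9 new (m, i, l, u, f, e, n, l, u)
  "tatafenlin" → 10 new (t, a, t, a, f, e, n, l, i, n)
  "parunsar" → 8 new (p, a, r, u, n, s, a, r)
  "galde" → 5 new (g, a, l, d, e)
  "tafenmorbel" → prefix "ta" already present; 9 new (f, e, n, m, o, r, b, e, l)
  "tasar" → prefix "ta" already present; 3 new (s, a, r)
Total nodes = 9 + 10 + 8 + 5 + 9 + 3 = 44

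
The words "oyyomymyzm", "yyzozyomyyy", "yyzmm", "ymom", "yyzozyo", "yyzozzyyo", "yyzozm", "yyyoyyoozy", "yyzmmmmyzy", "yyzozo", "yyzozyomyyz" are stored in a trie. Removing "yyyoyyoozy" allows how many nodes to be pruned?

8

A node on "yyyoyyoozy"'s path can go only if nothing else ends at it or branches off below it.
The suffix "yoyyoozy" (8 nodes) is used only by "yyyoyyoozy"; the node for "yy" still has the child "z", so pruning stops there.
Nodes removed: 8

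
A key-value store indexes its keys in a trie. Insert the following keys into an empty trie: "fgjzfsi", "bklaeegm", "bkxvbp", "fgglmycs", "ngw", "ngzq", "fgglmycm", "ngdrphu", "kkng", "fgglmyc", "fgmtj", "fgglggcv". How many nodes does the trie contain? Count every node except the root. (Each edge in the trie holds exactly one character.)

Count nodes per top-level branch (shared prefixes stored once):
  'b'-branch (bklaeegm, bkxvbp): 12 nodes
  'f'-branch (fgglggcv, fgglmyc, fgglmycm, fgglmycs, fgjzfsi, fgmtj): 21 nodes
  'k'-branch (kkng): 4 nodes
  'n'-branch (ngdrphu, ngw, ngzq): 10 nodes
Sum: 47

47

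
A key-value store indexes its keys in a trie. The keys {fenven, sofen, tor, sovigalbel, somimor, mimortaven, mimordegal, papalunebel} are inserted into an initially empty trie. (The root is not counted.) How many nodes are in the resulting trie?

53

For each word, the new-node count is its length minus the longest prefix already in the trie:
  "fenven" → 6 new (f, e, n, v, e, n)
  "sofen" → 5 new (s, o, f, e, n)
  "tor" → 3 new (t, o, r)
  "sovigalbel" → prefix "so" already present; 8 new (v, i, g, a, l, b, e, l)
  "somimor" → prefix "so" already present; 5 new (m, i, m, o, r)
  "mimortaven" → 10 new (m, i, m, o, r, t, a, v, e, n)
  "mimordegal" → prefix "mimor" already present; 5 new (d, e, g, a, l)
  "papalunebel" → 11 new (p, a, p, a, l, u, n, e, b, e, l)
Total nodes = 6 + 5 + 3 + 8 + 5 + 10 + 5 + 11 = 53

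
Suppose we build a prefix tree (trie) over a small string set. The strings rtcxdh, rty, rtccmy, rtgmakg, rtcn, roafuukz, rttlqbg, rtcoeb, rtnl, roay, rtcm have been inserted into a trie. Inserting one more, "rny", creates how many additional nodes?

Walking "rny" from the root, the first 1 characters ("r") follow existing edges; "n" is the first miss.
New nodes needed: |"rny"| − 1 = 3 − 1 = 2.

2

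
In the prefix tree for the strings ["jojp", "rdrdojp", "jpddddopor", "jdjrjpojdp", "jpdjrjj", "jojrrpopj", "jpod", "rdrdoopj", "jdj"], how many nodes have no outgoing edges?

8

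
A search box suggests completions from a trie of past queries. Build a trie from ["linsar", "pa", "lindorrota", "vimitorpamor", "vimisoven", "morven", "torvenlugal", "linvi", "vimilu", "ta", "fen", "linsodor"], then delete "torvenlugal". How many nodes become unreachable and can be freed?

10

A node on "torvenlugal"'s path can go only if nothing else ends at it or branches off below it.
The suffix "orvenlugal" (10 nodes) is used only by "torvenlugal"; the node for "t" still has the child "a", so pruning stops there.
Nodes removed: 10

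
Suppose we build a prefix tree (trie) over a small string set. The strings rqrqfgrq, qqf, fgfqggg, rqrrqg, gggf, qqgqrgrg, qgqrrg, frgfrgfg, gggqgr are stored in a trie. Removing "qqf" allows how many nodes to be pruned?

1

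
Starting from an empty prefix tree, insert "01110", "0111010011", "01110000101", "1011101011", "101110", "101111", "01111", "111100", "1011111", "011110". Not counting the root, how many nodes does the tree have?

Count nodes per top-level branch (shared prefixes stored once):
  '0'-branch (01110, 01110000101, 0111010011, 01111, 011110): 18 nodes
  '1'-branch (101110, 1011101011, 101111, 1011111, 111100): 17 nodes
Sum: 35

35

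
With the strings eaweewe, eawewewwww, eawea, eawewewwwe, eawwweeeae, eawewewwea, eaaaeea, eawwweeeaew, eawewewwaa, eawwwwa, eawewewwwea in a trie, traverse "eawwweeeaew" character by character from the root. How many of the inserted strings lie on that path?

2

Check each prefix of "eawwweeeaew" against the stored set — each match is an end-marker on the path.
Prefixes of the query that are stored words: "eawwweeeae", "eawwweeeaew"
Count: 2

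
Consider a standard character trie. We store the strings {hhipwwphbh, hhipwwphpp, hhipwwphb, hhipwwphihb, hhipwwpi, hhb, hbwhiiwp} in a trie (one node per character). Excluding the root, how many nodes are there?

24

Insert word by word; a character creates a node only if that edge doesn't already exist:
  "hhipwwphbh" → 10 new (h, h, i, p, w, w, p, h, b, h)
  "hhipwwphpp" → prefix "hhipwwph" already present; 2 new (p, p)
  "hhipwwphb" → prefix "hhipwwphb" already present; 0 new (none)
  "hhipwwphihb" → prefix "hhipwwph" already present; 3 new (i, h, b)
  "hhipwwpi" → prefix "hhipwwp" already present; 1 new (i)
  "hhb" → prefix "hh" already present; 1 new (b)
  "hbwhiiwp" → prefix "h" already present; 7 new (b, w, h, i, i, w, p)
Total nodes = 10 + 2 + 0 + 3 + 1 + 1 + 7 = 24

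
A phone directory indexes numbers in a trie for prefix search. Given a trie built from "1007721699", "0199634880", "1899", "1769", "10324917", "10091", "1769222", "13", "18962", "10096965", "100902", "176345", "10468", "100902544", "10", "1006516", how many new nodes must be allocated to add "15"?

1

The longest prefix of "15" already in the trie is "1" (length 1).
So 2 − 1 = 1 new nodes.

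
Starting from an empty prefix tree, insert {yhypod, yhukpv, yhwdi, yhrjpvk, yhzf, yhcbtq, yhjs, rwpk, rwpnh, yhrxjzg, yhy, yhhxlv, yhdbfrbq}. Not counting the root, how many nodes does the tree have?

For each word, the new-node count is its length minus the longest prefix already in the trie:
  "yhypod" → 6 new (y, h, y, p, o, d)
  "yhukpv" → prefix "yh" already present; 4 new (u, k, p, v)
  "yhwdi" → prefix "yh" already present; 3 new (w, d, i)
  "yhrjpvk" → prefix "yh" already present; 5 new (r, j, p, v, k)
  "yhzf" → prefix "yh" already present; 2 new (z, f)
  "yhcbtq" → prefix "yh" already present; 4 new (c, b, t, q)
  "yhjs" → prefix "yh" already present; 2 new (j, s)
  "rwpk" → 4 new (r, w, p, k)
  "rwpnh" → prefix "rwp" already present; 2 new (n, h)
  "yhrxjzg" → prefix "yhr" already present; 4 new (x, j, z, g)
  "yhy" → prefix "yhy" already present; 0 new (none)
  "yhhxlv" → prefix "yh" already present; 4 new (h, x, l, v)
  "yhdbfrbq" → prefix "yh" already present; 6 new (d, b, f, r, b, q)
Total nodes = 6 + 4 + 3 + 5 + 2 + 4 + 2 + 4 + 2 + 4 + 0 + 4 + 6 = 46

46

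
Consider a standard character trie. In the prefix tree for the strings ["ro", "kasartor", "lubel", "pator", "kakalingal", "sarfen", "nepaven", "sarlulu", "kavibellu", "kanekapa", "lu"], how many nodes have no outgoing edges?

10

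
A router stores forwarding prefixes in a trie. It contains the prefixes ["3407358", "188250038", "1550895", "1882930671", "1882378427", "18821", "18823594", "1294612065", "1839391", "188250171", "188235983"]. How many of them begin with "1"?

10

Walk to "1"; the words in its subtree are exactly those with that prefix.
Matches: "1294612065", "1550895", "1839391", "18821", "18823594", "188235983", "1882378427", "188250038", "188250171", "1882930671"
Count: 10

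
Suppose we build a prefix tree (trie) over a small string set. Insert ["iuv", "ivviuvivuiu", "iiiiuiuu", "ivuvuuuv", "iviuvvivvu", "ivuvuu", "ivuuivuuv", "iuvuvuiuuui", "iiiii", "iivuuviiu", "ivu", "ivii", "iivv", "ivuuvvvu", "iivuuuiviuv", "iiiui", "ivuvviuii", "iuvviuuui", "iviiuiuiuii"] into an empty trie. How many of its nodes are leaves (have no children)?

A leaf is a node with no children — equivalently, the end of a word that is not a proper prefix of any other stored word.
Those words: "iiiii", "iiiiuiuu", "iiiui", "iivuuuiviuv", "iivuuviiu", "iivv", "iuvuvuiuuui", "iuvviuuui", "iviiuiuiuii", "iviuvvivvu", "ivuuivuuv", "ivuuvvvu", "ivuvuuuv", "ivuvviuii", "ivviuvivuiu"
Leaf count: 15

15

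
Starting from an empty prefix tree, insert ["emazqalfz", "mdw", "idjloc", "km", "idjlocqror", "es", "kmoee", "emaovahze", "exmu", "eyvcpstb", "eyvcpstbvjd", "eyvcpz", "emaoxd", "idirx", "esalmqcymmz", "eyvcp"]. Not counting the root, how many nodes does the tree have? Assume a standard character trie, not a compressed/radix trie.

Count nodes per top-level branch (shared prefixes stored once):
  'e'-branch (emaovahze, emaoxd, emazqalfz, es, esalmqcymmz, exmu, eyvcp, eyvcpstb, eyvcpstbvjd, eyvcpz): 41 nodes
  'i'-branch (idirx, idjloc, idjlocqror): 13 nodes
  'k'-branch (km, kmoee): 5 nodes
  'm'-branch (mdw): 3 nodes
Sum: 62

62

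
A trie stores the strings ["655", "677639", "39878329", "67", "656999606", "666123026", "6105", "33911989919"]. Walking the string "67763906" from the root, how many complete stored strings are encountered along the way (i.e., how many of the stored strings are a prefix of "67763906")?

Walk "67763906" from the root; an end-of-word marker is hit whenever a stored word is a prefix of "67763906".
Prefixes of the query that are stored words: "67", "677639"
Count: 2

2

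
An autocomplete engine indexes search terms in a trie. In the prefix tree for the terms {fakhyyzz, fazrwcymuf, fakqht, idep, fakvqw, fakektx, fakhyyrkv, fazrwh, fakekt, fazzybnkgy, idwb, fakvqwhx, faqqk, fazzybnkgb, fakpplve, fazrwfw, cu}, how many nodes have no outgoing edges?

15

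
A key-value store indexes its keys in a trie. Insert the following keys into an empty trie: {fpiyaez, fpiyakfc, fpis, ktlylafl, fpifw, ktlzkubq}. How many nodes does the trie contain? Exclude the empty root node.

Insert word by word; a character creates a node only if that edge doesn't already exist:
  "fpiyaez" → 7 new (f, p, i, y, a, e, z)
  "fpiyakfc" → prefix "fpiya" already present; 3 new (k, f, c)
  "fpis" → prefix "fpi" already present; 1 new (s)
  "ktlylafl" → 8 new (k, t, l, y, l, a, f, l)
  "fpifw" → prefix "fpi" already present; 2 new (f, w)
  "ktlzkubq" → prefix "ktl" already present; 5 new (z, k, u, b, q)
Total nodes = 7 + 3 + 1 + 8 + 2 + 5 = 26

26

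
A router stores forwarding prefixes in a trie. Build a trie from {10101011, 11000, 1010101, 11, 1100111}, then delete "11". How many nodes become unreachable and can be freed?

0

After clearing the end-marker at "11", prune upward until reaching a node still needed by another word.
Every node on "11" is still needed (e.g. by "11000"), so nothing is freed.
Nodes removed: 0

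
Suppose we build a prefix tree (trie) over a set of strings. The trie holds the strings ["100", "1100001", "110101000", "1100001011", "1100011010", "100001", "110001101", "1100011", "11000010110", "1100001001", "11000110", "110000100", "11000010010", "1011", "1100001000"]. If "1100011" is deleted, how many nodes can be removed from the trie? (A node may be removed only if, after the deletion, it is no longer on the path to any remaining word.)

Walk "1100011" from the leaf back toward the root, removing each node that no remaining word uses.
Every node on "1100011" is still needed (e.g. by "1100011010"), so nothing is freed.
Nodes removed: 0

0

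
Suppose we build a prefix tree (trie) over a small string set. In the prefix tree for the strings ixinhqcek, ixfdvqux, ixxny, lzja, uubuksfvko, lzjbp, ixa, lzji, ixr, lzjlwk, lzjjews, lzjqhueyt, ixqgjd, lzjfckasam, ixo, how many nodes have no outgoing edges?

Leaves are exactly the stored words that no other stored word extends.
Those words: "ixa", "ixfdvqux", "ixinhqcek", "ixo", "ixqgjd", "ixr", "ixxny", "lzja", "lzjbp", "lzjfckasam", "lzji", "lzjjews", "lzjlwk", "lzjqhueyt", "uubuksfvko"
Leaf count: 15

15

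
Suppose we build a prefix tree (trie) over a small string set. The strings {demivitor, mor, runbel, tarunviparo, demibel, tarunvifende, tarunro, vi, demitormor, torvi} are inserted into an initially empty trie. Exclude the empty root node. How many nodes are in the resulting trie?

Insert word by word; a character creates a node only if that edge doesn't already exist:
  "demivitor" → 9 new (d, e, m, i, v, i, t, o, r)
  "mor" → 3 new (m, o, r)
  "runbel" → 6 new (r, u, n, b, e, l)
  "tarunviparo" → 11 new (t, a, r, u, n, v, i, p, a, r, o)
  "demibel" → prefix "demi" already present; 3 new (b, e, l)
  "tarunvifende" → prefix "tarunvi" already present; 5 new (f, e, n, d, e)
  "tarunro" → prefix "tarun" already present; 2 new (r, o)
  "vi" → 2 new (v, i)
  "demitormor" → prefix "demi" already present; 6 new (t, o, r, m, o, r)
  "torvi" → prefix "t" already present; 4 new (o, r, v, i)
Total nodes = 9 + 3 + 6 + 11 + 3 + 5 + 2 + 2 + 6 + 4 = 51

51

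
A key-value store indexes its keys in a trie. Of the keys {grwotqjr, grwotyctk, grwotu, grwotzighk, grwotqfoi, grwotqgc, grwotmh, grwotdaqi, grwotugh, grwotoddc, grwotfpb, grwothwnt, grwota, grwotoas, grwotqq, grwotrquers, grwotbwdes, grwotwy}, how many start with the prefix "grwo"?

18

Filter for entries beginning with "grwo":
Words under "grwo": grwota, grwotbwdes, grwotdaqi, grwotfpb, grwothwnt, grwotmh, grwotoas, grwotoddc, grwotqfoi, grwotqgc, grwotqjr, grwotqq, grwotrquers, grwotu, grwotugh, grwotwy, grwotyctk, grwotzighk
Count: 18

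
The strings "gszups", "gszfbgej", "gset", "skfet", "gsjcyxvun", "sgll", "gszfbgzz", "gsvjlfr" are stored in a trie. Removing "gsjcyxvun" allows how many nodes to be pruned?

7

After clearing the end-marker at "gsjcyxvun", prune upward until reaching a node still needed by another word.
The suffix "jcyxvun" (7 nodes) is used only by "gsjcyxvun"; the node for "gs" still has the child "z", so pruning stops there.
Nodes removed: 7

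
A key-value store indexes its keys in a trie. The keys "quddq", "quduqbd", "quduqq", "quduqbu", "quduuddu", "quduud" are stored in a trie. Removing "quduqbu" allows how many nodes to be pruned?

1

After clearing the end-marker at "quduqbu", prune upward until reaching a node still needed by another word.
The suffix "u" (1 node) is used only by "quduqbu"; the node for "quduqb" still has the child "d", so pruning stops there.
Nodes removed: 1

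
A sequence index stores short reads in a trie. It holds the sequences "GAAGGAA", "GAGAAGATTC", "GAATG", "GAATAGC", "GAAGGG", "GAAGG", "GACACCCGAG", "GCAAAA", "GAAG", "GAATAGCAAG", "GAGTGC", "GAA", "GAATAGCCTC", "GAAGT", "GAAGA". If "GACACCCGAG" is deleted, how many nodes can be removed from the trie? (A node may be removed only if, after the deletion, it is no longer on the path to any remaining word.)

A node on "GACACCCGAG"'s path can go only if nothing else ends at it or branches off below it.
The suffix "CACCCGAG" (8 nodes) is used only by "GACACCCGAG"; the node for "GA" still has the child "A", so pruning stops there.
Nodes removed: 8

8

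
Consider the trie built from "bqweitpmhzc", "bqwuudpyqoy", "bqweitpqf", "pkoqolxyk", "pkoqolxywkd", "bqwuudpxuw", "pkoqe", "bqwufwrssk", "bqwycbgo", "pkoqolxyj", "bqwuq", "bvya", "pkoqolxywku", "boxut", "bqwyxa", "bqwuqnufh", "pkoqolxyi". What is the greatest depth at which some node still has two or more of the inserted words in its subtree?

10

Equivalently: take the maximum, over all pairs, of their longest common prefix length.
e.g. "pkoqolxywkd" and "pkoqolxywku" share the prefix "pkoqolxywk" of length 10; no pair shares a longer one.
Longest shared-prefix length: 10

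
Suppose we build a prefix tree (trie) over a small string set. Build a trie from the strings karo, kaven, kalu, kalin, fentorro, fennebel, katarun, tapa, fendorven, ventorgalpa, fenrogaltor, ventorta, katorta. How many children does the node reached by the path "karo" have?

Follow the path "karo" to its node, then look at its outgoing edges.
No stored string extends past "karo".
That node has 0 child edges.

0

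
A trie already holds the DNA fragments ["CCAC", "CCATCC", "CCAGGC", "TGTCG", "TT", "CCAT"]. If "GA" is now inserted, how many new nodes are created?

Nothing in the trie begins with "G"; the whole of "GA" is new.
2 − 0 = 2 new nodes.

2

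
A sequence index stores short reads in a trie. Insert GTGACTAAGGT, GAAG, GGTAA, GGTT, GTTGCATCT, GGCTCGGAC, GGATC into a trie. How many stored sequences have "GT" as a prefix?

2

Filter for entries beginning with "GT":
Words under "GT": GTGACTAAGGT, GTTGCATCT
Count: 2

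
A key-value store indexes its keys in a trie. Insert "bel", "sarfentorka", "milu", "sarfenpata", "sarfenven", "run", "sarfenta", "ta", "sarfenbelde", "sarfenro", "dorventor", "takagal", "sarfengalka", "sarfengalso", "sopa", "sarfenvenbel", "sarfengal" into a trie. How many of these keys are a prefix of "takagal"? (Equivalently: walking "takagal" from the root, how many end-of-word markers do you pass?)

Check each prefix of "takagal" against the stored set — each match is an end-marker on the path.
Prefixes of the query that are stored words: "ta", "takagal"
Count: 2

2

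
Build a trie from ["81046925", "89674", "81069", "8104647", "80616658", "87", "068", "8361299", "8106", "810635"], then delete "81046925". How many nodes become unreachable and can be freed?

A node on "81046925"'s path can go only if nothing else ends at it or branches off below it.
The suffix "925" (3 nodes) is used only by "81046925"; the node for "81046" still has the child "4", so pruning stops there.
Nodes removed: 3

3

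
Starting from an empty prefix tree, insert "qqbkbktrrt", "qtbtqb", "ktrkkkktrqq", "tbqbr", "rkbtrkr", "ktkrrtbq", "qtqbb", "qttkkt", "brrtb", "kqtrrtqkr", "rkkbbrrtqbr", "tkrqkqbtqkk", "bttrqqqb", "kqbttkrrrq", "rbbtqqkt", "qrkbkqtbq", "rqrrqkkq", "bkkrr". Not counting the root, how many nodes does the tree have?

124

Count nodes per top-level branch (shared prefixes stored once):
  'b'-branch (bkkrr, brrtb, bttrqqqb): 16 nodes
  'k'-branch (kqbttkrrrq, kqtrrtqkr, ktkrrtbq, ktrkkkktrqq): 33 nodes
  'q'-branch (qqbkbktrrt, qrkbkqtbq, qtbtqb, qtqbb, qttkkt): 30 nodes
  'r'-branch (rbbtqqkt, rkbtrkr, rkkbbrrtqbr, rqrrqkkq): 30 nodes
  't'-branch (tbqbr, tkrqkqbtqkk): 15 nodes
Sum: 124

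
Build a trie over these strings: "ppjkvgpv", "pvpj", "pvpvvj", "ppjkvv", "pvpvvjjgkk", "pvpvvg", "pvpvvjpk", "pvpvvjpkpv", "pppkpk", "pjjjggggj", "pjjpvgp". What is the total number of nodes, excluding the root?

40

For each word, the new-node count is its length minus the longest prefix already in the trie:
  "ppjkvgpv" → 8 new (p, p, j, k, v, g, p, v)
  "pvpj" → prefix "p" already present; 3 new (v, p, j)
  "pvpvvj" → prefix "pvp" already present; 3 new (v, v, j)
  "ppjkvv" → prefix "ppjkv" already present; 1 new (v)
  "pvpvvjjgkk" → prefix "pvpvvj" already present; 4 new (j, g, k, k)
  "pvpvvg" → prefix "pvpvv" already present; 1 new (g)
  "pvpvvjpk" → prefix "pvpvvj" already present; 2 new (p, k)
  "pvpvvjpkpv" → prefix "pvpvvjpk" already present; 2 new (p, v)
  "pppkpk" → prefix "pp" already present; 4 new (p, k, p, k)
  "pjjjggggj" → prefix "p" already present; 8 new (j, j, j, g, g, g, g, j)
  "pjjpvgp" → prefix "pjj" already present; 4 new (p, v, g, p)
Total nodes = 8 + 3 + 3 + 1 + 4 + 1 + 2 + 2 + 4 + 8 + 4 = 40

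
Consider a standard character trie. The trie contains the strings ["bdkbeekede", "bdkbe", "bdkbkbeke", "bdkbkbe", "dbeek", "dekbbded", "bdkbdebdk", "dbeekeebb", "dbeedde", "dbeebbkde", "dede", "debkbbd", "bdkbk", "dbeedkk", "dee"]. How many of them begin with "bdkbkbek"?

1

Walk to "bdkbkbek"; the words in its subtree are exactly those with that prefix.
Words under "bdkbkbek": bdkbkbeke
Count: 1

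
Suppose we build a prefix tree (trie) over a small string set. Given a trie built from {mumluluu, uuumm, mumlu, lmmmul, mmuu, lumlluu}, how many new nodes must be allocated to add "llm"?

"l" is already a path in the trie; the remaining "lm" must be added.
New nodes needed: |"llm"| − 1 = 3 − 1 = 2.

2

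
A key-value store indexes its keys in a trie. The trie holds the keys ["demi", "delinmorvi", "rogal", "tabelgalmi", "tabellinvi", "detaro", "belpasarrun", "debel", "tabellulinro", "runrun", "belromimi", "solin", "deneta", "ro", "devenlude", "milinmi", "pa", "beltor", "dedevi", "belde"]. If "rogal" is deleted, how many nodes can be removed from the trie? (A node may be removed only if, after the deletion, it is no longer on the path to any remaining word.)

After clearing the end-marker at "rogal", prune upward until reaching a node still needed by another word.
The suffix "gal" (3 nodes) is used only by "rogal"; "ro" is itself a stored word, so pruning stops there.
Nodes removed: 3

3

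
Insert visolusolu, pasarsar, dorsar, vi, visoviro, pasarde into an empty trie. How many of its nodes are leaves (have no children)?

5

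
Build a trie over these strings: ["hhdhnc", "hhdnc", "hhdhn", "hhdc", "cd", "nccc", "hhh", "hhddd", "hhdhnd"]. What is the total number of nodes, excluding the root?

Insert word by word; a character creates a node only if that edge doesn't already exist:
  "hhdhnc" → 6 new (h, h, d, h, n, c)
  "hhdnc" → prefix "hhd" already present; 2 new (n, c)
  "hhdhn" → prefix "hhdhn" already present; 0 new (none)
  "hhdc" → prefix "hhd" already present; 1 new (c)
  "cd" → 2 new (c, d)
  "nccc" → 4 new (n, c, c, c)
  "hhh" → prefix "hh" already present; 1 new (h)
  "hhddd" → prefix "hhd" already present; 2 new (d, d)
  "hhdhnd" → prefix "hhdhn" already present; 1 new (d)
Total nodes = 6 + 2 + 0 + 1 + 2 + 4 + 1 + 2 + 1 = 19

19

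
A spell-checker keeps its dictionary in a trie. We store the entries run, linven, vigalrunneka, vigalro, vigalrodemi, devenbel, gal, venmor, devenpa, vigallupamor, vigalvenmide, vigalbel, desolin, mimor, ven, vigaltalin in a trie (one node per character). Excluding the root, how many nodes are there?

76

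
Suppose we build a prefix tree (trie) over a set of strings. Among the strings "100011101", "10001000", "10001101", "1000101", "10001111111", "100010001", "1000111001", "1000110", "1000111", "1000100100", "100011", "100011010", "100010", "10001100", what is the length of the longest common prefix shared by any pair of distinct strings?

8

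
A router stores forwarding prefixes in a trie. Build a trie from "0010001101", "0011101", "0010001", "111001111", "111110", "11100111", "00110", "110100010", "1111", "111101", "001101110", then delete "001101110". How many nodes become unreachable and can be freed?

4

After clearing the end-marker at "001101110", prune upward until reaching a node still needed by another word.
The suffix "1110" (4 nodes) is used only by "001101110"; "00110" is itself a stored word, so pruning stops there.
Nodes removed: 4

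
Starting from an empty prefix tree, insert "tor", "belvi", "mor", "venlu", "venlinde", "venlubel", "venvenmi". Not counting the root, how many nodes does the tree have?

28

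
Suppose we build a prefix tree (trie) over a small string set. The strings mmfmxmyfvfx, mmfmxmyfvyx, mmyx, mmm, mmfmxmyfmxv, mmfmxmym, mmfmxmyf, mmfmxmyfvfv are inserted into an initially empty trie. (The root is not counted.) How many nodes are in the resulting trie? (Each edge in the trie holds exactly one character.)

Insert word by word; a character creates a node only if that edge doesn't already exist:
  "mmfmxmyfvfx" → 11 new (m, m, f, m, x, m, y, f, v, f, x)
  "mmfmxmyfvyx" → prefix "mmfmxmyfv" already present; 2 new (y, x)
  "mmyx" → prefix "mm" already present; 2 new (y, x)
  "mmm" → prefix "mm" already present; 1 new (m)
  "mmfmxmyfmxv" → prefix "mmfmxmyf" already present; 3 new (m, x, v)
  "mmfmxmym" → prefix "mmfmxmy" already present; 1 new (m)
  "mmfmxmyf" → prefix "mmfmxmyf" already present; 0 new (none)
  "mmfmxmyfvfv" → prefix "mmfmxmyfvf" already present; 1 new (v)
Total nodes = 11 + 2 + 2 + 1 + 3 + 1 + 0 + 1 = 21

21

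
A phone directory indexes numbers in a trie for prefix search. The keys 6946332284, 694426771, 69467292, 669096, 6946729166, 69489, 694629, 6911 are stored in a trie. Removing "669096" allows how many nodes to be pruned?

5

Walk "669096" from the leaf back toward the root, removing each node that no remaining word uses.
The suffix "69096" (5 nodes) is used only by "669096"; the node for "6" still has the child "9", so pruning stops there.
Nodes removed: 5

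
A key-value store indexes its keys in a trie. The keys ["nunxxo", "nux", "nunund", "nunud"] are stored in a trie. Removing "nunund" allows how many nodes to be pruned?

Walk "nunund" from the leaf back toward the root, removing each node that no remaining word uses.
The suffix "nd" (2 nodes) is used only by "nunund"; the node for "nunu" still has the child "d", so pruning stops there.
Nodes removed: 2

2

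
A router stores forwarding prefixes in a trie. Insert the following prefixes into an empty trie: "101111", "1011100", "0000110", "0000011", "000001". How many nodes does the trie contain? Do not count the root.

18

Insert word by word; a character creates a node only if that edge doesn't already exist:
  "101111" → 6 new (1, 0, 1, 1, 1, 1)
  "1011100" → prefix "10111" already present; 2 new (0, 0)
  "0000110" → 7 new (0, 0, 0, 0, 1, 1, 0)
  "0000011" → prefix "0000" already present; 3 new (0, 1, 1)
  "000001" → prefix "000001" already present; 0 new (none)
Total nodes = 6 + 2 + 7 + 3 + 0 = 18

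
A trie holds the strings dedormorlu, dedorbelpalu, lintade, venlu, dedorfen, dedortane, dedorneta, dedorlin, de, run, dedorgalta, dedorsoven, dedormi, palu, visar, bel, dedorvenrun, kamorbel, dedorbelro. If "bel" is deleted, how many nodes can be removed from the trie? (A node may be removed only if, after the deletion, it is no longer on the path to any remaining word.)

A node on "bel"'s path can go only if nothing else ends at it or branches off below it.
No other word shares any prefix with "bel", so all 3 of its nodes go.
Nodes removed: 3

3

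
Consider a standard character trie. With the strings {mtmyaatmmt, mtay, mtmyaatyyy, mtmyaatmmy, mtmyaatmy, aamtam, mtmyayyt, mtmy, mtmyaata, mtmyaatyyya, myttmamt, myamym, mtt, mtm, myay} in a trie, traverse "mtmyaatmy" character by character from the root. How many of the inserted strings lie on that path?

Walk "mtmyaatmy" from the root; an end-of-word marker is hit whenever a stored word is a prefix of "mtmyaatmy".
Prefixes of the query that are stored words: "mtm", "mtmy", "mtmyaatmy"
Count: 3

3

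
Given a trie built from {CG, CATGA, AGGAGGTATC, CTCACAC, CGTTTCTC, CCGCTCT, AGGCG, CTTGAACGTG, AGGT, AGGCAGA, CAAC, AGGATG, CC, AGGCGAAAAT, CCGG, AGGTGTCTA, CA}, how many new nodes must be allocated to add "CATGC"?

Walking "CATGC" from the root, the first 4 characters ("CATG") follow existing edges; "C" is the first miss.
New nodes needed: |"CATGC"| − 4 = 5 − 4 = 1.

1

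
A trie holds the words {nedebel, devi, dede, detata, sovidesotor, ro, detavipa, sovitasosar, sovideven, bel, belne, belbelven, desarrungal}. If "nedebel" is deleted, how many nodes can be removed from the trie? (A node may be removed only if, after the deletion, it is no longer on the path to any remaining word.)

7

A node on "nedebel"'s path can go only if nothing else ends at it or branches off below it.
No other word shares any prefix with "nedebel", so all 7 of its nodes go.
Nodes removed: 7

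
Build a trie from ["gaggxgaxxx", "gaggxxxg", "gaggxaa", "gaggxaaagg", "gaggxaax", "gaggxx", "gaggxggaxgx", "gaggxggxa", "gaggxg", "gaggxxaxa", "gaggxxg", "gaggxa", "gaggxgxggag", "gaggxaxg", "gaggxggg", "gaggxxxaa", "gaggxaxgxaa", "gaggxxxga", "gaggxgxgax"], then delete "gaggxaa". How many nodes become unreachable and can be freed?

0

Walk "gaggxaa" from the leaf back toward the root, removing each node that no remaining word uses.
Every node on "gaggxaa" is still needed (e.g. by "gaggxaaagg"), so nothing is freed.
Nodes removed: 0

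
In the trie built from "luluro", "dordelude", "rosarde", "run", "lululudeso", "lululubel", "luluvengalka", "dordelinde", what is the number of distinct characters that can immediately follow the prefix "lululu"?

2

Follow the path "lululu" to its node, then look at its outgoing edges.
Distinct next characters after "lululu": b, d.
That node has 2 child edges.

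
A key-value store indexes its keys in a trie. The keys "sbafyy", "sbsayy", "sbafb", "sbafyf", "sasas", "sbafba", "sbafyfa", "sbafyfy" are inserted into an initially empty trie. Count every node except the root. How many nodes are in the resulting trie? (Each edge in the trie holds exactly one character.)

Trie structure (* marks end of a word):
(root)
└─ s
   ├─ a
   │  └─ s
   │     └─ a
   │        └─ s *
   └─ b
      ├─ a
      │  └─ f
      │     ├─ b *
      │     │  └─ a *
      │     └─ y
      │        ├─ f *
      │        │  ├─ a *
      │        │  └─ y *
      │        └─ y *
      └─ s
         └─ a
            └─ y
               └─ y *
Counting every labelled node above: 19.

19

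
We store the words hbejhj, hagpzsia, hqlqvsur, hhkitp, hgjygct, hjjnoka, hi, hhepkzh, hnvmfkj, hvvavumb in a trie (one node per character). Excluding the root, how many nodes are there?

Insert word by word; a character creates a node only if that edge doesn't already exist:
  "hbejhj" → 6 new (h, b, e, j, h, j)
  "hagpzsia" → prefix "h" already present; 7 new (a, g, p, z, s, i, a)
  "hqlqvsur" → prefix "h" already present; 7 new (q, l, q, v, s, u, r)
  "hhkitp" → prefix "h" already present; 5 new (h, k, i, t, p)
  "hgjygct" → prefix "h" already present; 6 new (g, j, y, g, c, t)
  "hjjnoka" → prefix "h" already present; 6 new (j, j, n, o, k, a)
  "hi" → prefix "h" already present; 1 new (i)
  "hhepkzh" → prefix "hh" already present; 5 new (e, p, k, z, h)
  "hnvmfkj" → prefix "h" already present; 6 new (n, v, m, f, k, j)
  "hvvavumb" → prefix "h" already present; 7 new (v, v, a, v, u, m, b)
Total nodes = 6 + 7 + 7 + 5 + 6 + 6 + 1 + 5 + 6 + 7 = 56

56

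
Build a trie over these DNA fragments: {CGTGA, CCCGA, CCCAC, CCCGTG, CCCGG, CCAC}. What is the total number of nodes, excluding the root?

16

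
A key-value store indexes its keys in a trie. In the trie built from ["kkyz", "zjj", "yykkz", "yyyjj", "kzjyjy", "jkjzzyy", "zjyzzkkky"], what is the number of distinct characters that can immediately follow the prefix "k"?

Follow the path "k" to its node, then look at its outgoing edges.
Distinct next characters after "k": k, z.
That node has 2 child edges.

2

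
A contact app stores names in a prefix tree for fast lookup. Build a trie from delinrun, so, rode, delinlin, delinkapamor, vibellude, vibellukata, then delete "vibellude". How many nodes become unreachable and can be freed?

2

After clearing the end-marker at "vibellude", prune upward until reaching a node still needed by another word.
The suffix "de" (2 nodes) is used only by "vibellude"; the node for "vibellu" still has the child "k", so pruning stops there.
Nodes removed: 2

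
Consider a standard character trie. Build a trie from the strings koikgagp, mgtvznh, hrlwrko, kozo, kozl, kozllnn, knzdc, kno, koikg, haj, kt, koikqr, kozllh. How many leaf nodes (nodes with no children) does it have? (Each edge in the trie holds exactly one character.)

11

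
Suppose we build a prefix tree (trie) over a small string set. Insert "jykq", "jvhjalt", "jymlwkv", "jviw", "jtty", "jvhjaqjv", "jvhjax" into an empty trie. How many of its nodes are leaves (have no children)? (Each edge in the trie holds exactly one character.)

7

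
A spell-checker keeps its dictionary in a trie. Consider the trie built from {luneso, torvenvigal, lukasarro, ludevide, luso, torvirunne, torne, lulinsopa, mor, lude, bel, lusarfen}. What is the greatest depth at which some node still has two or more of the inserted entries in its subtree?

The deepest shared node is where two words last agree before diverging.
"lude" and "ludevide" agree on "lude" (4 characters) before diverging; nothing deeper is shared.
Longest shared-prefix length: 4

4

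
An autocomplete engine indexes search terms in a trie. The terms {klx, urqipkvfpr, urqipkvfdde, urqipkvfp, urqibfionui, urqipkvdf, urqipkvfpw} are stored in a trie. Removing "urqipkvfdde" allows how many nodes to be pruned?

Walk "urqipkvfdde" from the leaf back toward the root, removing each node that no remaining word uses.
The suffix "dde" (3 nodes) is used only by "urqipkvfdde"; the node for "urqipkvf" still has the child "p", so pruning stops there.
Nodes removed: 3

3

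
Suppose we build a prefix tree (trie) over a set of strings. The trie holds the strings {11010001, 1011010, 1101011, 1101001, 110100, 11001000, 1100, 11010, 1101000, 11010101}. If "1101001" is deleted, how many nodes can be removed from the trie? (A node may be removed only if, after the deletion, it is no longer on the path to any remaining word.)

A node on "1101001"'s path can go only if nothing else ends at it or branches off below it.
The suffix "1" (1 node) is used only by "1101001"; the node for "110100" still has the child "0", so pruning stops there.
Nodes removed: 1

1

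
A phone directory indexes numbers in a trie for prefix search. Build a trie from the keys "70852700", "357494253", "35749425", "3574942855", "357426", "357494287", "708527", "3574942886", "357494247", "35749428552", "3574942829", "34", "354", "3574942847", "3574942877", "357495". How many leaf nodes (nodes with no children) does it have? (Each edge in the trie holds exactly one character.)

Leaves are exactly the stored words that no other stored word extends.
Those words: "34", "354", "357426", "357494247", "357494253", "3574942829", "3574942847", "35749428552", "3574942877", "3574942886", "357495", "70852700"
Leaf count: 12

12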